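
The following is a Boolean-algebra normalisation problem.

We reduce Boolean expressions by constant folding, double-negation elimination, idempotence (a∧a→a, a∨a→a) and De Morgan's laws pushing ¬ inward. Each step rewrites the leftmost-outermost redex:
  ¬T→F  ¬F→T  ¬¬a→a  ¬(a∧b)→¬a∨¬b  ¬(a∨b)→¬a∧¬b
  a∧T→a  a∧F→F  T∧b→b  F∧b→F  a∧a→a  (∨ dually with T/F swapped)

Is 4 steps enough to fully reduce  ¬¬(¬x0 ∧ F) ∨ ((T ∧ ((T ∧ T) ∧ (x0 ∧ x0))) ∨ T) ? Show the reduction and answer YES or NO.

Answer: YES — reaches normal form T in 4 ≤ 4 steps

Derivation:
  start: ¬¬(¬x0 ∧ F) ∨ ((T ∧ ((T ∧ T) ∧ (x0 ∧ x0))) ∨ T)
  →1  (¬x0 ∧ F) ∨ ((T ∧ ((T ∧ T) ∧ (x0 ∧ x0))) ∨ T)
  →2  F ∨ ((T ∧ ((T ∧ T) ∧ (x0 ∧ x0))) ∨ T)
  →3  (T ∧ ((T ∧ T) ∧ (x0 ∧ x0))) ∨ T
  →4  T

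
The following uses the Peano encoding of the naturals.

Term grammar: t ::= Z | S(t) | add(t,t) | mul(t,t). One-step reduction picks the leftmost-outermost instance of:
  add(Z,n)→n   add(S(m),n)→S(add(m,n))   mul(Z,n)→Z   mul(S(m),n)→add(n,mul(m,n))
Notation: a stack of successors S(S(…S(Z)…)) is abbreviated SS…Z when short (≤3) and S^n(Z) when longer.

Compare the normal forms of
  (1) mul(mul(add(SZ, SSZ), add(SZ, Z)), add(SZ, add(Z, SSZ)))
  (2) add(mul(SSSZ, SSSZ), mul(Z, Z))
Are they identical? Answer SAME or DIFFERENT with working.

Term A:
  start: mul(mul(add(SZ, SSZ), add(SZ, Z)), add(SZ, add(Z, SSZ)))
  →1  mul(mul(S(add(Z, SSZ)), add(SZ, Z)), add(SZ, add(Z, SSZ)))
  →2  mul(add(add(SZ, Z), mul(add(Z, SSZ), add(SZ, Z))), add(SZ, add(Z, SSZ)))
  →3  mul(add(S(add(Z, Z)), mul(add(Z, SSZ), add(SZ, Z))), add(SZ, add(Z, SSZ)))
  →4  mul(S(add(add(Z, Z), mul(add(Z, SSZ), add(SZ, Z)))), add(SZ, add(Z, SSZ)))
  →5  add(add(SZ, add(Z, SSZ)), mul(add(add(Z, Z), mul(add(Z, SSZ), add(SZ, Z))), add(SZ, add(Z, SSZ))))
  →6  add(S(add(Z, add(Z, SSZ))), mul(add(add(Z, Z), mul(add(Z, SSZ), add(SZ, Z))), add(SZ, add(Z, SSZ))))
  →7  S(add(add(Z, add(Z, SSZ)), mul(add(add(Z, Z), mul(add(Z, SSZ), add(SZ, Z))), add(SZ, add(Z, SSZ)))))
  →8  S(add(add(Z, SSZ), mul(add(add(Z, Z), mul(add(Z, SSZ), add(SZ, Z))), add(SZ, add(Z, SSZ)))))
  →9  S(add(SSZ, mul(add(add(Z, Z), mul(add(Z, SSZ), add(SZ, Z))), add(SZ, add(Z, SSZ)))))
  →10  S(S(add(SZ, mul(add(add(Z, Z), mul(add(Z, SSZ), add(SZ, Z))), add(SZ, add(Z, SSZ))))))
  →11  S(S(S(add(Z, mul(add(add(Z, Z), mul(add(Z, SSZ), add(SZ, Z))), add(SZ, add(Z, SSZ)))))))
  →12  S(S(S(mul(add(add(Z, Z), mul(add(Z, SSZ), add(SZ, Z))), add(SZ, add(Z, SSZ))))))
  →13  S(S(S(mul(add(Z, mul(add(Z, SSZ), add(SZ, Z))), add(SZ, add(Z, SSZ))))))
  →14  S(S(S(mul(mul(add(Z, SSZ), add(SZ, Z)), add(SZ, add(Z, SSZ))))))
  →15  S(S(S(mul(mul(SSZ, add(SZ, Z)), add(SZ, add(Z, SSZ))))))
  →16  S(S(S(mul(add(add(SZ, Z), mul(SZ, add(SZ, Z))), add(SZ, add(Z, SSZ))))))
  →17  S(S(S(mul(add(S(add(Z, Z)), mul(SZ, add(SZ, Z))), add(SZ, add(Z, SSZ))))))
  →18  S(S(S(mul(S(add(add(Z, Z), mul(SZ, add(SZ, Z)))), add(SZ, add(Z, SSZ))))))
  →19  S(S(S(add(add(SZ, add(Z, SSZ)), mul(add(add(Z, Z), mul(SZ, add(SZ, Z))), add(SZ, add(Z, SSZ)))))))
  →20  S(S(S(add(S(add(Z, add(Z, SSZ))), mul(add(add(Z, Z), mul(SZ, add(SZ, Z))), add(SZ, add(Z, SSZ)))))))
  →21  S(S(S(S(add(add(Z, add(Z, SSZ)), mul(add(add(Z, Z), mul(SZ, add(SZ, Z))), add(SZ, add(Z, SSZ))))))))
  →22  S(S(S(S(add(add(Z, SSZ), mul(add(add(Z, Z), mul(SZ, add(SZ, Z))), add(SZ, add(Z, SSZ))))))))
  →23  S(S(S(S(add(SSZ, mul(add(add(Z, Z), mul(SZ, add(SZ, Z))), add(SZ, add(Z, SSZ))))))))
  →24  S(S(S(S(S(add(SZ, mul(add(add(Z, Z), mul(SZ, add(SZ, Z))), add(SZ, add(Z, SSZ)))))))))
  →25  S(S(S(S(S(S(add(Z, mul(add(add(Z, Z), mul(SZ, add(SZ, Z))), add(SZ, add(Z, SSZ))))))))))
  →26  S(S(S(S(S(S(mul(add(add(Z, Z), mul(SZ, add(SZ, Z))), add(SZ, add(Z, SSZ)))))))))
  →27  S(S(S(S(S(S(mul(add(Z, mul(SZ, add(SZ, Z))), add(SZ, add(Z, SSZ)))))))))
  →28  S(S(S(S(S(S(mul(mul(SZ, add(SZ, Z)), add(SZ, add(Z, SSZ)))))))))
  →29  S(S(S(S(S(S(mul(add(add(SZ, Z), mul(Z, add(SZ, Z))), add(SZ, add(Z, SSZ)))))))))
  →30  S(S(S(S(S(S(mul(add(S(add(Z, Z)), mul(Z, add(SZ, Z))), add(SZ, add(Z, SSZ)))))))))
  →31  S(S(S(S(S(S(mul(S(add(add(Z, Z), mul(Z, add(SZ, Z)))), add(SZ, add(Z, SSZ)))))))))
  →32  S(S(S(S(S(S(add(add(SZ, add(Z, SSZ)), mul(add(add(Z, Z), mul(Z, add(SZ, Z))), add(SZ, add(Z, SSZ))))))))))
  →33  S(S(S(S(S(S(add(S(add(Z, add(Z, SSZ))), mul(add(add(Z, Z), mul(Z, add(SZ, Z))), add(SZ, add(Z, SSZ))))))))))
  →34  S(S(S(S(S(S(S(add(add(Z, add(Z, SSZ)), mul(add(add(Z, Z), mul(Z, add(SZ, Z))), add(SZ, add(Z, SSZ)))))))))))
  →35  S(S(S(S(S(S(S(add(add(Z, SSZ), mul(add(add(Z, Z), mul(Z, add(SZ, Z))), add(SZ, add(Z, SSZ)))))))))))
  →36  S(S(S(S(S(S(S(add(SSZ, mul(add(add(Z, Z), mul(Z, add(SZ, Z))), add(SZ, add(Z, SSZ)))))))))))
  →37  S(S(S(S(S(S(S(S(add(SZ, mul(add(add(Z, Z), mul(Z, add(SZ, Z))), add(SZ, add(Z, SSZ))))))))))))
  →38  S(S(S(S(S(S(S(S(S(add(Z, mul(add(add(Z, Z), mul(Z, add(SZ, Z))), add(SZ, add(Z, SSZ)))))))))))))
  →39  S(S(S(S(S(S(S(S(S(mul(add(add(Z, Z), mul(Z, add(SZ, Z))), add(SZ, add(Z, SSZ))))))))))))
  →40  S(S(S(S(S(S(S(S(S(mul(add(Z, mul(Z, add(SZ, Z))), add(SZ, add(Z, SSZ))))))))))))
  →41  S(S(S(S(S(S(S(S(S(mul(mul(Z, add(SZ, Z)), add(SZ, add(Z, SSZ))))))))))))
  →42  S(S(S(S(S(S(S(S(S(mul(Z, add(SZ, add(Z, SSZ))))))))))))
  →43  S^9(Z)

Term B:
  start: add(mul(SSSZ, SSSZ), mul(Z, Z))
  →1  add(add(SSSZ, mul(SSZ, SSSZ)), mul(Z, Z))
  →2  add(S(add(SSZ, mul(SSZ, SSSZ))), mul(Z, Z))
  →3  S(add(add(SSZ, mul(SSZ, SSSZ)), mul(Z, Z)))
  →4  S(add(S(add(SZ, mul(SSZ, SSSZ))), mul(Z, Z)))
  →5  S(S(add(add(SZ, mul(SSZ, SSSZ)), mul(Z, Z))))
  →6  S(S(add(S(add(Z, mul(SSZ, SSSZ))), mul(Z, Z))))
  →7  S(S(S(add(add(Z, mul(SSZ, SSSZ)), mul(Z, Z)))))
  →8  S(S(S(add(mul(SSZ, SSSZ), mul(Z, Z)))))
  →9  S(S(S(add(add(SSSZ, mul(SZ, SSSZ)), mul(Z, Z)))))
  →10  S(S(S(add(S(add(SSZ, mul(SZ, SSSZ))), mul(Z, Z)))))
  →11  S(S(S(S(add(add(SSZ, mul(SZ, SSSZ)), mul(Z, Z))))))
  →12  S(S(S(S(add(S(add(SZ, mul(SZ, SSSZ))), mul(Z, Z))))))
  →13  S(S(S(S(S(add(add(SZ, mul(SZ, SSSZ)), mul(Z, Z)))))))
  →14  S(S(S(S(S(add(S(add(Z, mul(SZ, SSSZ))), mul(Z, Z)))))))
  →15  S(S(S(S(S(S(add(add(Z, mul(SZ, SSSZ)), mul(Z, Z))))))))
  →16  S(S(S(S(S(S(add(mul(SZ, SSSZ), mul(Z, Z))))))))
  →17  S(S(S(S(S(S(add(add(SSSZ, mul(Z, SSSZ)), mul(Z, Z))))))))
  →18  S(S(S(S(S(S(add(S(add(SSZ, mul(Z, SSSZ))), mul(Z, Z))))))))
  →19  S(S(S(S(S(S(S(add(add(SSZ, mul(Z, SSSZ)), mul(Z, Z)))))))))
  →20  S(S(S(S(S(S(S(add(S(add(SZ, mul(Z, SSSZ))), mul(Z, Z)))))))))
  →21  S(S(S(S(S(S(S(S(add(add(SZ, mul(Z, SSSZ)), mul(Z, Z))))))))))
  →22  S(S(S(S(S(S(S(S(add(S(add(Z, mul(Z, SSSZ))), mul(Z, Z))))))))))
  →23  S(S(S(S(S(S(S(S(S(add(add(Z, mul(Z, SSSZ)), mul(Z, Z)))))))))))
  →24  S(S(S(S(S(S(S(S(S(add(mul(Z, SSSZ), mul(Z, Z)))))))))))
  →25  S(S(S(S(S(S(S(S(S(add(Z, mul(Z, Z)))))))))))
  →26  S(S(S(S(S(S(S(S(S(mul(Z, Z))))))))))
  →27  S^9(Z)

Answer: SAME — A ⇓ S^9(Z), B ⇓ S^9(Z)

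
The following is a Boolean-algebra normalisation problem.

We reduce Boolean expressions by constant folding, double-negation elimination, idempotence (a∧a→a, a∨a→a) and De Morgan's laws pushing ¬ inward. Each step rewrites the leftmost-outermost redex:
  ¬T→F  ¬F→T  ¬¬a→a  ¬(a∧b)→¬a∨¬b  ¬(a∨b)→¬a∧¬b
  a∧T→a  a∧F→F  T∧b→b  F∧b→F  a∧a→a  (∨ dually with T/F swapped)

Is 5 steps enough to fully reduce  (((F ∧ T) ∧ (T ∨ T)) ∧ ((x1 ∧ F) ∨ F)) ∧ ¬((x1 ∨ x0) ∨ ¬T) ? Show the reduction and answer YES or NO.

  start: (((F ∧ T) ∧ (T ∨ T)) ∧ ((x1 ∧ F) ∨ F)) ∧ ¬((x1 ∨ x0) ∨ ¬T)
  [1] ((F ∧ (T ∨ T)) ∧ ((x1 ∧ F) ∨ F)) ∧ ¬((x1 ∨ x0) ∨ ¬T)
  [2] (F ∧ ((x1 ∧ F) ∨ F)) ∧ ¬((x1 ∨ x0) ∨ ¬T)
  [3] F ∧ ¬((x1 ∨ x0) ∨ ¬T)
  [4] F

Answer: YES — reaches normal form F in 4 ≤ 5 steps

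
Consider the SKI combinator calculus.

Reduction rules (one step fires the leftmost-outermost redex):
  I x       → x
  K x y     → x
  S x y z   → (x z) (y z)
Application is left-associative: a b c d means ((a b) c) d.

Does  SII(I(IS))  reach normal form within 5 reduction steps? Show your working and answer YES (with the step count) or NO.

  start: SII(I(IS))
  step 1: I(I(IS))(I(I(IS)))
  step 2: I(IS)(I(I(IS)))
  step 3: IS(I(I(IS)))
  step 4: S(I(I(IS)))
  step 5: S(I(IS))

Answer: NO — after 5 steps the term is S(I(IS)), not yet normal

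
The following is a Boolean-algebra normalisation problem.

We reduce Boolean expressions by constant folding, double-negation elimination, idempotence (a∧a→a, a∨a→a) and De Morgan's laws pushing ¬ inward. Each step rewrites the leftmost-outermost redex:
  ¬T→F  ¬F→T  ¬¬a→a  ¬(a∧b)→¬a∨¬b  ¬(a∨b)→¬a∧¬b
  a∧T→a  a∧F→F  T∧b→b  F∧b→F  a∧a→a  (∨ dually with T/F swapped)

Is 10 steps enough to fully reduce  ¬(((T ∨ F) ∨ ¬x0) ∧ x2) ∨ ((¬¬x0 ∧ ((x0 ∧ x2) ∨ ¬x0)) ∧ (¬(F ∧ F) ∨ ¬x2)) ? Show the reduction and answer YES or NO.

  start: ¬(((T ∨ F) ∨ ¬x0) ∧ x2) ∨ ((¬¬x0 ∧ ((x0 ∧ x2) ∨ ¬x0)) ∧ (¬(F ∧ F) ∨ ¬x2))
  step 1: (¬((T ∨ F) ∨ ¬x0) ∨ ¬x2) ∨ ((¬¬x0 ∧ ((x0 ∧ x2) ∨ ¬x0)) ∧ (¬(F ∧ F) ∨ ¬x2))
  step 2: ((¬(T ∨ F) ∧ ¬¬x0) ∨ ¬x2) ∨ ((¬¬x0 ∧ ((x0 ∧ x2) ∨ ¬x0)) ∧ (¬(F ∧ F) ∨ ¬x2))
  step 3: (((¬T ∧ ¬F) ∧ ¬¬x0) ∨ ¬x2) ∨ ((¬¬x0 ∧ ((x0 ∧ x2) ∨ ¬x0)) ∧ (¬(F ∧ F) ∨ ¬x2))
  step 4: (((F ∧ ¬F) ∧ ¬¬x0) ∨ ¬x2) ∨ ((¬¬x0 ∧ ((x0 ∧ x2) ∨ ¬x0)) ∧ (¬(F ∧ F) ∨ ¬x2))
  step 5: ((F ∧ ¬¬x0) ∨ ¬x2) ∨ ((¬¬x0 ∧ ((x0 ∧ x2) ∨ ¬x0)) ∧ (¬(F ∧ F) ∨ ¬x2))
  step 6: (F ∨ ¬x2) ∨ ((¬¬x0 ∧ ((x0 ∧ x2) ∨ ¬x0)) ∧ (¬(F ∧ F) ∨ ¬x2))
  step 7: ¬x2 ∨ ((¬¬x0 ∧ ((x0 ∧ x2) ∨ ¬x0)) ∧ (¬(F ∧ F) ∨ ¬x2))
  step 8: ¬x2 ∨ ((x0 ∧ ((x0 ∧ x2) ∨ ¬x0)) ∧ (¬(F ∧ F) ∨ ¬x2))
  step 9: ¬x2 ∨ ((x0 ∧ ((x0 ∧ x2) ∨ ¬x0)) ∧ ((¬F ∨ ¬F) ∨ ¬x2))
  step 10: ¬x2 ∨ ((x0 ∧ ((x0 ∧ x2) ∨ ¬x0)) ∧ (¬F ∨ ¬x2))

Answer: NO — after 10 steps the term is ¬x2 ∨ ((x0 ∧ ((x0 ∧ x2) ∨ ¬x0)) ∧ (¬F ∨ ¬x2)), not yet normal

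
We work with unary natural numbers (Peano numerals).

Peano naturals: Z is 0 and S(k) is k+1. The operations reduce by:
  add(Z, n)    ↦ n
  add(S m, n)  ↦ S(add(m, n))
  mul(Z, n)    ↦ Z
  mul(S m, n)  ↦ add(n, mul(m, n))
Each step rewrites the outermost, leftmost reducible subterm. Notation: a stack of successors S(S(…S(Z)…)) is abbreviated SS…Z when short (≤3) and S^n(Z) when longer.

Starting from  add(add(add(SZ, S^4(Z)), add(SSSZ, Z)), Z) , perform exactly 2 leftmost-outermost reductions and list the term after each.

  start: add(add(add(SZ, S^4(Z)), add(SSSZ, Z)), Z)
  step 1: add(add(S(add(Z, S^4(Z))), add(SSSZ, Z)), Z)
  step 2: add(S(add(add(Z, S^4(Z)), add(SSSZ, Z))), Z)

Answer: after 2 steps: add(S(add(add(Z, S^4(Z)), add(SSSZ, Z))), Z)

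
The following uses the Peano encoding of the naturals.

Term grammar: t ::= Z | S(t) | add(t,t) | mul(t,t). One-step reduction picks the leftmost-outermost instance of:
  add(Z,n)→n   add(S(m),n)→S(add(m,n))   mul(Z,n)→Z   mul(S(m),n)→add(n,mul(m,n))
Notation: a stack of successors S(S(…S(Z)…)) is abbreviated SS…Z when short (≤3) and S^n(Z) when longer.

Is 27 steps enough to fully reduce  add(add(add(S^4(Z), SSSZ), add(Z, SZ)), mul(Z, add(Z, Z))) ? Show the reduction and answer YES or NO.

  start: add(add(add(S^4(Z), SSSZ), add(Z, SZ)), mul(Z, add(Z, Z)))
  step 1: add(add(S(add(SSSZ, SSSZ)), add(Z, SZ)), mul(Z, add(Z, Z)))
  step 2: add(S(add(add(SSSZ, SSSZ), add(Z, SZ))), mul(Z, add(Z, Z)))
  step 3: S(add(add(add(SSSZ, SSSZ), add(Z, SZ)), mul(Z, add(Z, Z))))
  step 4: S(add(add(S(add(SSZ, SSSZ)), add(Z, SZ)), mul(Z, add(Z, Z))))
  step 5: S(add(S(add(add(SSZ, SSSZ), add(Z, SZ))), mul(Z, add(Z, Z))))
  step 6: S(S(add(add(add(SSZ, SSSZ), add(Z, SZ)), mul(Z, add(Z, Z)))))
  step 7: S(S(add(add(S(add(SZ, SSSZ)), add(Z, SZ)), mul(Z, add(Z, Z)))))
  step 8: S(S(add(S(add(add(SZ, SSSZ), add(Z, SZ))), mul(Z, add(Z, Z)))))
  step 9: S(S(S(add(add(add(SZ, SSSZ), add(Z, SZ)), mul(Z, add(Z, Z))))))
  step 10: S(S(S(add(add(S(add(Z, SSSZ)), add(Z, SZ)), mul(Z, add(Z, Z))))))
  step 11: S(S(S(add(S(add(add(Z, SSSZ), add(Z, SZ))), mul(Z, add(Z, Z))))))
  step 12: S(S(S(S(add(add(add(Z, SSSZ), add(Z, SZ)), mul(Z, add(Z, Z)))))))
  step 13: S(S(S(S(add(add(SSSZ, add(Z, SZ)), mul(Z, add(Z, Z)))))))
  step 14: S(S(S(S(add(S(add(SSZ, add(Z, SZ))), mul(Z, add(Z, Z)))))))
  step 15: S(S(S(S(S(add(add(SSZ, add(Z, SZ)), mul(Z, add(Z, Z))))))))
  step 16: S(S(S(S(S(add(S(add(SZ, add(Z, SZ))), mul(Z, add(Z, Z))))))))
  step 17: S(S(S(S(S(S(add(add(SZ, add(Z, SZ)), mul(Z, add(Z, Z)))))))))
  step 18: S(S(S(S(S(S(add(S(add(Z, add(Z, SZ))), mul(Z, add(Z, Z)))))))))
  step 19: S(S(S(S(S(S(S(add(add(Z, add(Z, SZ)), mul(Z, add(Z, Z))))))))))
  step 20: S(S(S(S(S(S(S(add(add(Z, SZ), mul(Z, add(Z, Z))))))))))
  step 21: S(S(S(S(S(S(S(add(SZ, mul(Z, add(Z, Z))))))))))
  step 22: S(S(S(S(S(S(S(S(add(Z, mul(Z, add(Z, Z)))))))))))
  step 23: S(S(S(S(S(S(S(S(mul(Z, add(Z, Z))))))))))
  step 24: S^8(Z)

Answer: YES — reaches normal form S^8(Z) in 24 ≤ 27 steps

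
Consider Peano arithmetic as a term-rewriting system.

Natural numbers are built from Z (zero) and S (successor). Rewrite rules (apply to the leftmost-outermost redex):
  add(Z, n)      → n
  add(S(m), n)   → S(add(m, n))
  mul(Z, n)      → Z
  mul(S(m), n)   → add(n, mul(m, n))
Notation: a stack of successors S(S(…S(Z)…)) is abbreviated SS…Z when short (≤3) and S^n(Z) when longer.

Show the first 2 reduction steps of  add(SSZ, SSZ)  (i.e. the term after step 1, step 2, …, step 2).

Answer: after 2 steps: S(S(add(Z, SSZ)))

Working:
  start: add(SSZ, SSZ)
  →1  S(add(SZ, SSZ))
  →2  S(S(add(Z, SSZ)))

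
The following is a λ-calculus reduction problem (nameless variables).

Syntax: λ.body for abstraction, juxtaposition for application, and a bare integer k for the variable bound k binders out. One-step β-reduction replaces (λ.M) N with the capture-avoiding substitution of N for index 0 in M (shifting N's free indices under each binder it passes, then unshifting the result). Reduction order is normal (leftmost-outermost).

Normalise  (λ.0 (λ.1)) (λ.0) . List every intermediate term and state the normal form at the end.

Answer: normal form = λ.λ.0  (in 2 steps)

Reduction:
  start: (λ.0 (λ.1)) (λ.0)
  →1  (λ.0) (λ.λ.0)
  →2  λ.λ.0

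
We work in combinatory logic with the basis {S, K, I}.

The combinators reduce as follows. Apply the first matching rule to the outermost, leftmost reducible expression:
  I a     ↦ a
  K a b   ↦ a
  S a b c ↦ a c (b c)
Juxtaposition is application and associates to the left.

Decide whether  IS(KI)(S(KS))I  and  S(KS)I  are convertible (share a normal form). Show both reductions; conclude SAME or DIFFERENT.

Answer: SAME — A ⇓ S(KS)I, B ⇓ S(KS)I

Derivation:
Term A:
  start: IS(KI)(S(KS))I
  [1] S(KI)(S(KS))I
  [2] KII(S(KS)I)
  [3] I(S(KS)I)
  [4] S(KS)I

Term B:
  start: S(KS)I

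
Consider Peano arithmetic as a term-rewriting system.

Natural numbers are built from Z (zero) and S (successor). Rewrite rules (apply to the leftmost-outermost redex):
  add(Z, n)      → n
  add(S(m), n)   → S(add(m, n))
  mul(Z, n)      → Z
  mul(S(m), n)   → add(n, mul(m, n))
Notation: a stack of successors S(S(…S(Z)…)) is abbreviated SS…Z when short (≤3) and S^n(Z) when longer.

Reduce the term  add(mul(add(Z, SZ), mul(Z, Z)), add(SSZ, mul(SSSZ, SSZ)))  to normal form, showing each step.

  start: add(mul(add(Z, SZ), mul(Z, Z)), add(SSZ, mul(SSSZ, SSZ)))
  [1] add(mul(SZ, mul(Z, Z)), add(SSZ, mul(SSSZ, SSZ)))
  [2] add(add(mul(Z, Z), mul(Z, mul(Z, Z))), add(SSZ, mul(SSSZ, SSZ)))
  [3] add(add(Z, mul(Z, mul(Z, Z))), add(SSZ, mul(SSSZ, SSZ)))
  [4] add(mul(Z, mul(Z, Z)), add(SSZ, mul(SSSZ, SSZ)))
  [5] add(Z, add(SSZ, mul(SSSZ, SSZ)))
  [6] add(SSZ, mul(SSSZ, SSZ))
  [7] S(add(SZ, mul(SSSZ, SSZ)))
  [8] S(S(add(Z, mul(SSSZ, SSZ))))
  [9] S(S(mul(SSSZ, SSZ)))
  [10] S(S(add(SSZ, mul(SSZ, SSZ))))
  [11] S(S(S(add(SZ, mul(SSZ, SSZ)))))
  [12] S(S(S(S(add(Z, mul(SSZ, SSZ))))))
  [13] S(S(S(S(mul(SSZ, SSZ)))))
  [14] S(S(S(S(add(SSZ, mul(SZ, SSZ))))))
  [15] S(S(S(S(S(add(SZ, mul(SZ, SSZ)))))))
  [16] S(S(S(S(S(S(add(Z, mul(SZ, SSZ))))))))
  [17] S(S(S(S(S(S(mul(SZ, SSZ)))))))
  [18] S(S(S(S(S(S(add(SSZ, mul(Z, SSZ))))))))
  [19] S(S(S(S(S(S(S(add(SZ, mul(Z, SSZ)))))))))
  [20] S(S(S(S(S(S(S(S(add(Z, mul(Z, SSZ))))))))))
  [21] S(S(S(S(S(S(S(S(mul(Z, SSZ)))))))))
  [22] S^8(Z)

Answer: normal form = S^8(Z)  (in 22 steps)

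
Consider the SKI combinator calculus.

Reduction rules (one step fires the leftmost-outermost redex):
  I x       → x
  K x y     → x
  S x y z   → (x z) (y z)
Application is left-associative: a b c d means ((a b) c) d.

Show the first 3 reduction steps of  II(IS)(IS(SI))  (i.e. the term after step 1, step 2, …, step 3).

  start: II(IS)(IS(SI))
  [1] I(IS)(IS(SI))
  [2] IS(IS(SI))
  [3] S(IS(SI))

Answer: after 3 steps: S(IS(SI))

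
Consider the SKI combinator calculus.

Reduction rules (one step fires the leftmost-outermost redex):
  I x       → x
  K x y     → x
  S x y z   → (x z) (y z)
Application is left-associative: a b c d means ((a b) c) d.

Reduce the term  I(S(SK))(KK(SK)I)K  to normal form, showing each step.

Answer: normal form = I  (in 6 steps)

Working:
  start: I(S(SK))(KK(SK)I)K
  step 1: S(SK)(KK(SK)I)K
  step 2: SKK(KK(SK)IK)
  step 3: K(KK(SK)IK)(K(KK(SK)IK))
  step 4: KK(SK)IK
  step 5: KIK
  step 6: I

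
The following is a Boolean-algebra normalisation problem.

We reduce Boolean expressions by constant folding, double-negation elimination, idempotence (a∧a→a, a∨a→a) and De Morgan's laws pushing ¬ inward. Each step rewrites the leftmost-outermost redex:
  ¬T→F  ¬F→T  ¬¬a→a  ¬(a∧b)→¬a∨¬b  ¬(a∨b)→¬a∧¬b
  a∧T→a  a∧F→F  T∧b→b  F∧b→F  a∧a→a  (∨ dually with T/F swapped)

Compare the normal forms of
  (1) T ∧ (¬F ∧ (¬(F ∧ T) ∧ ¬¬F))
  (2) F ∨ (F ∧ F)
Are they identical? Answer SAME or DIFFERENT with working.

Answer: SAME — A ⇓ F, B ⇓ F

Working:
Term A:
  start: T ∧ (¬F ∧ (¬(F ∧ T) ∧ ¬¬F))
  →1  ¬F ∧ (¬(F ∧ T) ∧ ¬¬F)
  →2  T ∧ (¬(F ∧ T) ∧ ¬¬F)
  →3  ¬(F ∧ T) ∧ ¬¬F
  →4  (¬F ∨ ¬T) ∧ ¬¬F
  →5  (T ∨ ¬T) ∧ ¬¬F
  →6  T ∧ ¬¬F
  →7  ¬¬F
  →8  F

Term B:
  start: F ∨ (F ∧ F)
  →1  F ∧ F
  →2  F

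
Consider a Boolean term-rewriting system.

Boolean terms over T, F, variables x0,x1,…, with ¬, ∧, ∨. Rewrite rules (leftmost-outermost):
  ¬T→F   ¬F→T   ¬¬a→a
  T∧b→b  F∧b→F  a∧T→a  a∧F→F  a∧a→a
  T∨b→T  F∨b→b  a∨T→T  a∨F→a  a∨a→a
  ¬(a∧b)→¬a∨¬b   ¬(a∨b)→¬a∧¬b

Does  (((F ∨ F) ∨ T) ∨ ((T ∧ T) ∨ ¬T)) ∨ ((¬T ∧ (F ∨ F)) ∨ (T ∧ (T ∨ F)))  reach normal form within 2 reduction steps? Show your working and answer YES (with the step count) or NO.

Answer: NO — after 2 steps the term is T ∨ ((¬T ∧ (F ∨ F)) ∨ (T ∧ (T ∨ F))), not yet normal

Working:
  start: (((F ∨ F) ∨ T) ∨ ((T ∧ T) ∨ ¬T)) ∨ ((¬T ∧ (F ∨ F)) ∨ (T ∧ (T ∨ F)))
  step 1: (T ∨ ((T ∧ T) ∨ ¬T)) ∨ ((¬T ∧ (F ∨ F)) ∨ (T ∧ (T ∨ F)))
  step 2: T ∨ ((¬T ∧ (F ∨ F)) ∨ (T ∧ (T ∨ F)))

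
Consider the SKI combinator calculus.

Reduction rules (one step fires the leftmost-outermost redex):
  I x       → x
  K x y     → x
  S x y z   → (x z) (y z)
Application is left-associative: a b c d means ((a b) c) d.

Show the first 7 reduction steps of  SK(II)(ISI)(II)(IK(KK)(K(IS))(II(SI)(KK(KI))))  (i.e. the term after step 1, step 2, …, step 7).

Answer: after 7 steps: KK(II(SI)(KK(KI)))(II(IK(KK)(K(IS))(II(SI)(KK(KI)))))

Reduction:
  start: SK(II)(ISI)(II)(IK(KK)(K(IS))(II(SI)(KK(KI))))
  [1] K(ISI)(II(ISI))(II)(IK(KK)(K(IS))(II(SI)(KK(KI))))
  [2] ISI(II)(IK(KK)(K(IS))(II(SI)(KK(KI))))
  [3] SI(II)(IK(KK)(K(IS))(II(SI)(KK(KI))))
  [4] I(IK(KK)(K(IS))(II(SI)(KK(KI))))(II(IK(KK)(K(IS))(II(SI)(KK(KI)))))
  [5] IK(KK)(K(IS))(II(SI)(KK(KI)))(II(IK(KK)(K(IS))(II(SI)(KK(KI)))))
  [6] K(KK)(K(IS))(II(SI)(KK(KI)))(II(IK(KK)(K(IS))(II(SI)(KK(KI)))))
  [7] KK(II(SI)(KK(KI)))(II(IK(KK)(K(IS))(II(SI)(KK(KI)))))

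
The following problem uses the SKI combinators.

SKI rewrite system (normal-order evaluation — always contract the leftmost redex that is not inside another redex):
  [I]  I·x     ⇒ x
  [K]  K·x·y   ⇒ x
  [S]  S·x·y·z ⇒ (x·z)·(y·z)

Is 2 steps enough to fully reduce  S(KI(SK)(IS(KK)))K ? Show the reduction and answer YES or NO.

  start: S(KI(SK)(IS(KK)))K
  [1] S(I(IS(KK)))K
  [2] S(IS(KK))K

Answer: NO — after 2 steps the term is S(IS(KK))K, not yet normal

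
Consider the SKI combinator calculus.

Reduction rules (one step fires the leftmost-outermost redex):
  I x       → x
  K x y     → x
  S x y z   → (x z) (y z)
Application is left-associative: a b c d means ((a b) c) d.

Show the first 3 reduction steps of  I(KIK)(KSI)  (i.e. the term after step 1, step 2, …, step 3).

  start: I(KIK)(KSI)
  →1  KIK(KSI)
  →2  I(KSI)
  →3  KSI

Answer: after 3 steps: KSI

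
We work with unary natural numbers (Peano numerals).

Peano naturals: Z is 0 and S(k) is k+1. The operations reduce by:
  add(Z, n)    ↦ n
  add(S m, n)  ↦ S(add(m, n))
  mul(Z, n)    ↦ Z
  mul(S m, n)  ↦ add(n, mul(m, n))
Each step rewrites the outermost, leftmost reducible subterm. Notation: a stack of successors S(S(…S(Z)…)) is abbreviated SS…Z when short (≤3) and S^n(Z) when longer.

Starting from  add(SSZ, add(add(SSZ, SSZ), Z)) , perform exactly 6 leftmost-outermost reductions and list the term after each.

  start: add(SSZ, add(add(SSZ, SSZ), Z))
  →1  S(add(SZ, add(add(SSZ, SSZ), Z)))
  →2  S(S(add(Z, add(add(SSZ, SSZ), Z))))
  →3  S(S(add(add(SSZ, SSZ), Z)))
  →4  S(S(add(S(add(SZ, SSZ)), Z)))
  →5  S(S(S(add(add(SZ, SSZ), Z))))
  →6  S(S(S(add(S(add(Z, SSZ)), Z))))

Answer: after 6 steps: S(S(S(add(S(add(Z, SSZ)), Z))))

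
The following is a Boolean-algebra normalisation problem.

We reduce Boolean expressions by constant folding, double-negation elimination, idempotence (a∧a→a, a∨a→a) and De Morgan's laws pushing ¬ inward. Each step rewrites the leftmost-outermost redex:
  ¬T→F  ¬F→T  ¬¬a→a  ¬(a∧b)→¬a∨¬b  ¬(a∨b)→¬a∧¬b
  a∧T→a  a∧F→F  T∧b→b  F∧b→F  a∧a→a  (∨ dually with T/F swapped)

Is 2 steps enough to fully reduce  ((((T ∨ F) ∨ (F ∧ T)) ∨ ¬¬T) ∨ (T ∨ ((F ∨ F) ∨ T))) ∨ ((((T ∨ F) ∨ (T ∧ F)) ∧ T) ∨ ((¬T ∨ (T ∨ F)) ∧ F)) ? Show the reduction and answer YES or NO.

Answer: NO — after 2 steps the term is ((T ∨ ¬¬T) ∨ (T ∨ ((F ∨ F) ∨ T))) ∨ ((((T ∨ F) ∨ (T ∧ F)) ∧ T) ∨ ((¬T ∨ (T ∨ F)) ∧ F)), not yet normal

Working:
  start: ((((T ∨ F) ∨ (F ∧ T)) ∨ ¬¬T) ∨ (T ∨ ((F ∨ F) ∨ T))) ∨ ((((T ∨ F) ∨ (T ∧ F)) ∧ T) ∨ ((¬T ∨ (T ∨ F)) ∧ F))
  →1  (((T ∨ (F ∧ T)) ∨ ¬¬T) ∨ (T ∨ ((F ∨ F) ∨ T))) ∨ ((((T ∨ F) ∨ (T ∧ F)) ∧ T) ∨ ((¬T ∨ (T ∨ F)) ∧ F))
  →2  ((T ∨ ¬¬T) ∨ (T ∨ ((F ∨ F) ∨ T))) ∨ ((((T ∨ F) ∨ (T ∧ F)) ∧ T) ∨ ((¬T ∨ (T ∨ F)) ∧ F))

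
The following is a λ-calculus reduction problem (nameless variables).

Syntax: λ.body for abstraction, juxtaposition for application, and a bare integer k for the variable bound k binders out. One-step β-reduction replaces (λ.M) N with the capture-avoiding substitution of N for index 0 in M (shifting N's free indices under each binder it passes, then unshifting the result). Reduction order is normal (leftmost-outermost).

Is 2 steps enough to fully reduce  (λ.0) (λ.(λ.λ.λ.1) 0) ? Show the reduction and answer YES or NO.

Answer: YES — reaches normal form λ.λ.λ.1 in 2 ≤ 2 steps

Derivation:
  start: (λ.0) (λ.(λ.λ.λ.1) 0)
  [1] λ.(λ.λ.λ.1) 0
  [2] λ.λ.λ.1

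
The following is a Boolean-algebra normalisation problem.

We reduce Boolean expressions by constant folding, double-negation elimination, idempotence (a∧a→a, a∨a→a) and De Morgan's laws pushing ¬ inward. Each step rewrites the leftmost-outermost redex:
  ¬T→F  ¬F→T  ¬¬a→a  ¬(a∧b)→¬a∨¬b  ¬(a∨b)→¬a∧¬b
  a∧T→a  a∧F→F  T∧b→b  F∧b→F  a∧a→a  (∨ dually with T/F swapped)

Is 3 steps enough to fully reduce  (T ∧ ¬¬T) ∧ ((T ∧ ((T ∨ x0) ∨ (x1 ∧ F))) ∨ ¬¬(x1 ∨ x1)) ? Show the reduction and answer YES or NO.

  start: (T ∧ ¬¬T) ∧ ((T ∧ ((T ∨ x0) ∨ (x1 ∧ F))) ∨ ¬¬(x1 ∨ x1))
  step 1: ¬¬T ∧ ((T ∧ ((T ∨ x0) ∨ (x1 ∧ F))) ∨ ¬¬(x1 ∨ x1))
  step 2: T ∧ ((T ∧ ((T ∨ x0) ∨ (x1 ∧ F))) ∨ ¬¬(x1 ∨ x1))
  step 3: (T ∧ ((T ∨ x0) ∨ (x1 ∧ F))) ∨ ¬¬(x1 ∨ x1)

Answer: NO — after 3 steps the term is (T ∧ ((T ∨ x0) ∨ (x1 ∧ F))) ∨ ¬¬(x1 ∨ x1), not yet normal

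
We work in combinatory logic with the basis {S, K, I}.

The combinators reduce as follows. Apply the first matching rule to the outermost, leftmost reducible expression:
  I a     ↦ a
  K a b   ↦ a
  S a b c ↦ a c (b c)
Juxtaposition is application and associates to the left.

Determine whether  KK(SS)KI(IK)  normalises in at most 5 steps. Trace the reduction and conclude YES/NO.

  start: KK(SS)KI(IK)
  [1] KKI(IK)
  [2] K(IK)
  [3] KK

Answer: YES — reaches normal form KK in 3 ≤ 5 steps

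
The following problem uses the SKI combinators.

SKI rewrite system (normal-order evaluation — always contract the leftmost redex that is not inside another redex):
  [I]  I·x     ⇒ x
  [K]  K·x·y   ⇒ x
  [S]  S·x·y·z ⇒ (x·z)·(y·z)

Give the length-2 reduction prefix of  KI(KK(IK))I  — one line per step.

Answer: after 2 steps: I

Derivation:
  start: KI(KK(IK))I
  step 1: II
  step 2: I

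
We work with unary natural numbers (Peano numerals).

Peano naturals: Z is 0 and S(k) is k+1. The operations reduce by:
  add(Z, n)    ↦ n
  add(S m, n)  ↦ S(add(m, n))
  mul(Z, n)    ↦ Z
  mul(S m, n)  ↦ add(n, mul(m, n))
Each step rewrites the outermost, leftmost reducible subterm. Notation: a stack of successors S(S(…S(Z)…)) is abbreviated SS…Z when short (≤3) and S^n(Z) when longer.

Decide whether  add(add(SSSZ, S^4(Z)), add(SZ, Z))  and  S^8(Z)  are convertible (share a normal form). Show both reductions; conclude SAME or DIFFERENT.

Term A:
  start: add(add(SSSZ, S^4(Z)), add(SZ, Z))
  [1] add(S(add(SSZ, S^4(Z))), add(SZ, Z))
  [2] S(add(add(SSZ, S^4(Z)), add(SZ, Z)))
  [3] S(add(S(add(SZ, S^4(Z))), add(SZ, Z)))
  [4] S(S(add(add(SZ, S^4(Z)), add(SZ, Z))))
  [5] S(S(add(S(add(Z, S^4(Z))), add(SZ, Z))))
  [6] S(S(S(add(add(Z, S^4(Z)), add(SZ, Z)))))
  [7] S(S(S(add(S^4(Z), add(SZ, Z)))))
  [8] S(S(S(S(add(SSSZ, add(SZ, Z))))))
  [9] S(S(S(S(S(add(SSZ, add(SZ, Z)))))))
  [10] S(S(S(S(S(S(add(SZ, add(SZ, Z))))))))
  [11] S(S(S(S(S(S(S(add(Z, add(SZ, Z)))))))))
  [12] S(S(S(S(S(S(S(add(SZ, Z))))))))
  [13] S(S(S(S(S(S(S(S(add(Z, Z)))))))))
  [14] S^8(Z)

Term B:
  start: S^8(Z)

Answer: SAME — A ⇓ S^8(Z), B ⇓ S^8(Z)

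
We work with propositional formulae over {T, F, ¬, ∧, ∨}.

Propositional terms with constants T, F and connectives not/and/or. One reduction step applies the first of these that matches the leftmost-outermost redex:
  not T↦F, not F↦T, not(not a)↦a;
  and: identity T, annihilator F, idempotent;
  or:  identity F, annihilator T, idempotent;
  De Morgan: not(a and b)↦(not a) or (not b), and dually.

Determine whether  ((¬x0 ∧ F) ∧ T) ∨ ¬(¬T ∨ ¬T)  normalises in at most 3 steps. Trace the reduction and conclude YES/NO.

  start: ((¬x0 ∧ F) ∧ T) ∨ ¬(¬T ∨ ¬T)
  →1  (¬x0 ∧ F) ∨ ¬(¬T ∨ ¬T)
  →2  F ∨ ¬(¬T ∨ ¬T)
  →3  ¬(¬T ∨ ¬T)

Answer: NO — after 3 steps the term is ¬(¬T ∨ ¬T), not yet normal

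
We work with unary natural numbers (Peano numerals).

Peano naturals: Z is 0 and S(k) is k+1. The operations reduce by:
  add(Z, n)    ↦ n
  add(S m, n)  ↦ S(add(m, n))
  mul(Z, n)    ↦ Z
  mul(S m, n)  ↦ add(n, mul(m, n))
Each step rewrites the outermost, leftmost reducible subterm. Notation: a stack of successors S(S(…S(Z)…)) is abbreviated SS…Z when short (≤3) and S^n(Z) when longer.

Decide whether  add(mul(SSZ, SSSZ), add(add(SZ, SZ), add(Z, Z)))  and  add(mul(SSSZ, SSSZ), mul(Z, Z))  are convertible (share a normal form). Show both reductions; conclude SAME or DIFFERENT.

Term A:
  start: add(mul(SSZ, SSSZ), add(add(SZ, SZ), add(Z, Z)))
  →1  add(add(SSSZ, mul(SZ, SSSZ)), add(add(SZ, SZ), add(Z, Z)))
  →2  add(S(add(SSZ, mul(SZ, SSSZ))), add(add(SZ, SZ), add(Z, Z)))
  →3  S(add(add(SSZ, mul(SZ, SSSZ)), add(add(SZ, SZ), add(Z, Z))))
  →4  S(add(S(add(SZ, mul(SZ, SSSZ))), add(add(SZ, SZ), add(Z, Z))))
  →5  S(S(add(add(SZ, mul(SZ, SSSZ)), add(add(SZ, SZ), add(Z, Z)))))
  →6  S(S(add(S(add(Z, mul(SZ, SSSZ))), add(add(SZ, SZ), add(Z, Z)))))
  →7  S(S(S(add(add(Z, mul(SZ, SSSZ)), add(add(SZ, SZ), add(Z, Z))))))
  →8  S(S(S(add(mul(SZ, SSSZ), add(add(SZ, SZ), add(Z, Z))))))
  →9  S(S(S(add(add(SSSZ, mul(Z, SSSZ)), add(add(SZ, SZ), add(Z, Z))))))
  →10  S(S(S(add(S(add(SSZ, mul(Z, SSSZ))), add(add(SZ, SZ), add(Z, Z))))))
  →11  S(S(S(S(add(add(SSZ, mul(Z, SSSZ)), add(add(SZ, SZ), add(Z, Z)))))))
  →12  S(S(S(S(add(S(add(SZ, mul(Z, SSSZ))), add(add(SZ, SZ), add(Z, Z)))))))
  →13  S(S(S(S(S(add(add(SZ, mul(Z, SSSZ)), add(add(SZ, SZ), add(Z, Z))))))))
  →14  S(S(S(S(S(add(S(add(Z, mul(Z, SSSZ))), add(add(SZ, SZ), add(Z, Z))))))))
  →15  S(S(S(S(S(S(add(add(Z, mul(Z, SSSZ)), add(add(SZ, SZ), add(Z, Z)))))))))
  →16  S(S(S(S(S(S(add(mul(Z, SSSZ), add(add(SZ, SZ), add(Z, Z)))))))))
  →17  S(S(S(S(S(S(add(Z, add(add(SZ, SZ), add(Z, Z)))))))))
  →18  S(S(S(S(S(S(add(add(SZ, SZ), add(Z, Z))))))))
  →19  S(S(S(S(S(S(add(S(add(Z, SZ)), add(Z, Z))))))))
  →20  S(S(S(S(S(S(S(add(add(Z, SZ), add(Z, Z)))))))))
  →21  S(S(S(S(S(S(S(add(SZ, add(Z, Z)))))))))
  →22  S(S(S(S(S(S(S(S(add(Z, add(Z, Z))))))))))
  →23  S(S(S(S(S(S(S(S(add(Z, Z)))))))))
  →24  S^8(Z)

Term B:
  start: add(mul(SSSZ, SSSZ), mul(Z, Z))
  →1  add(add(SSSZ, mul(SSZ, SSSZ)), mul(Z, Z))
  →2  add(S(add(SSZ, mul(SSZ, SSSZ))), mul(Z, Z))
  →3  S(add(add(SSZ, mul(SSZ, SSSZ)), mul(Z, Z)))
  →4  S(add(S(add(SZ, mul(SSZ, SSSZ))), mul(Z, Z)))
  →5  S(S(add(add(SZ, mul(SSZ, SSSZ)), mul(Z, Z))))
  →6  S(S(add(S(add(Z, mul(SSZ, SSSZ))), mul(Z, Z))))
  →7  S(S(S(add(add(Z, mul(SSZ, SSSZ)), mul(Z, Z)))))
  →8  S(S(S(add(mul(SSZ, SSSZ), mul(Z, Z)))))
  →9  S(S(S(add(add(SSSZ, mul(SZ, SSSZ)), mul(Z, Z)))))
  →10  S(S(S(add(S(add(SSZ, mul(SZ, SSSZ))), mul(Z, Z)))))
  →11  S(S(S(S(add(add(SSZ, mul(SZ, SSSZ)), mul(Z, Z))))))
  →12  S(S(S(S(add(S(add(SZ, mul(SZ, SSSZ))), mul(Z, Z))))))
  →13  S(S(S(S(S(add(add(SZ, mul(SZ, SSSZ)), mul(Z, Z)))))))
  →14  S(S(S(S(S(add(S(add(Z, mul(SZ, SSSZ))), mul(Z, Z)))))))
  →15  S(S(S(S(S(S(add(add(Z, mul(SZ, SSSZ)), mul(Z, Z))))))))
  →16  S(S(S(S(S(S(add(mul(SZ, SSSZ), mul(Z, Z))))))))
  →17  S(S(S(S(S(S(add(add(SSSZ, mul(Z, SSSZ)), mul(Z, Z))))))))
  →18  S(S(S(S(S(S(add(S(add(SSZ, mul(Z, SSSZ))), mul(Z, Z))))))))
  →19  S(S(S(S(S(S(S(add(add(SSZ, mul(Z, SSSZ)), mul(Z, Z)))))))))
  →20  S(S(S(S(S(S(S(add(S(add(SZ, mul(Z, SSSZ))), mul(Z, Z)))))))))
  →21  S(S(S(S(S(S(S(S(add(add(SZ, mul(Z, SSSZ)), mul(Z, Z))))))))))
  →22  S(S(S(S(S(S(S(S(add(S(add(Z, mul(Z, SSSZ))), mul(Z, Z))))))))))
  →23  S(S(S(S(S(S(S(S(S(add(add(Z, mul(Z, SSSZ)), mul(Z, Z)))))))))))
  →24  S(S(S(S(S(S(S(S(S(add(mul(Z, SSSZ), mul(Z, Z)))))))))))
  →25  S(S(S(S(S(S(S(S(S(add(Z, mul(Z, Z)))))))))))
  →26  S(S(S(S(S(S(S(S(S(mul(Z, Z))))))))))
  →27  S^9(Z)

Answer: DIFFERENT — A ⇓ S^8(Z), B ⇓ S^9(Z)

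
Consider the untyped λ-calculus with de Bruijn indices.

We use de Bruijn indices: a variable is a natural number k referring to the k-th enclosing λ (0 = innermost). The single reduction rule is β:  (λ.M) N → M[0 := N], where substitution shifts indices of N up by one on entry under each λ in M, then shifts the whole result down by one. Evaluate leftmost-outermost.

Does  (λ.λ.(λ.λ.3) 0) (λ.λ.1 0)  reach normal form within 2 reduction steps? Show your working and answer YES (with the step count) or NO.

  start: (λ.λ.(λ.λ.3) 0) (λ.λ.1 0)
  step 1: λ.(λ.λ.λ.λ.1 0) 0
  step 2: λ.λ.λ.λ.1 0

Answer: YES — reaches normal form λ.λ.λ.λ.1 0 in 2 ≤ 2 steps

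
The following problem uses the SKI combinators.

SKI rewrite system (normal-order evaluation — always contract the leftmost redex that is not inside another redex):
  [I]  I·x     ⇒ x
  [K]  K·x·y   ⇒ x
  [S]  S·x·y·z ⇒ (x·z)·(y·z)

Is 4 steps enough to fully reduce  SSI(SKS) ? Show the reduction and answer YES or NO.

  start: SSI(SKS)
  step 1: S(SKS)(I(SKS))
  step 2: S(SKS)(SKS)

Answer: YES — reaches normal form S(SKS)(SKS) in 2 ≤ 4 steps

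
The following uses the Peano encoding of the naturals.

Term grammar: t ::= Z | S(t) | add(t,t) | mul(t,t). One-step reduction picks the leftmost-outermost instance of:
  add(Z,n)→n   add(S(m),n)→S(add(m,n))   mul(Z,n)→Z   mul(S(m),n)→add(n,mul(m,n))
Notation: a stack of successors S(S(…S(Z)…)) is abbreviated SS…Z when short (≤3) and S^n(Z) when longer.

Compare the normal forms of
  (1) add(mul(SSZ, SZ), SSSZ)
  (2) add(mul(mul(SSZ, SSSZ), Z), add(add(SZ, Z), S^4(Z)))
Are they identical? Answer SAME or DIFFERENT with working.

Term A:
  start: add(mul(SSZ, SZ), SSSZ)
  →1  add(add(SZ, mul(SZ, SZ)), SSSZ)
  →2  add(S(add(Z, mul(SZ, SZ))), SSSZ)
  →3  S(add(add(Z, mul(SZ, SZ)), SSSZ))
  →4  S(add(mul(SZ, SZ), SSSZ))
  →5  S(add(add(SZ, mul(Z, SZ)), SSSZ))
  →6  S(add(S(add(Z, mul(Z, SZ))), SSSZ))
  →7  S(S(add(add(Z, mul(Z, SZ)), SSSZ)))
  →8  S(S(add(mul(Z, SZ), SSSZ)))
  →9  S(S(add(Z, SSSZ)))
  →10  S^5(Z)

Term B:
  start: add(mul(mul(SSZ, SSSZ), Z), add(add(SZ, Z), S^4(Z)))
  →1  add(mul(add(SSSZ, mul(SZ, SSSZ)), Z), add(add(SZ, Z), S^4(Z)))
  →2  add(mul(S(add(SSZ, mul(SZ, SSSZ))), Z), add(add(SZ, Z), S^4(Z)))
  →3  add(add(Z, mul(add(SSZ, mul(SZ, SSSZ)), Z)), add(add(SZ, Z), S^4(Z)))
  →4  add(mul(add(SSZ, mul(SZ, SSSZ)), Z), add(add(SZ, Z), S^4(Z)))
  →5  add(mul(S(add(SZ, mul(SZ, SSSZ))), Z), add(add(SZ, Z), S^4(Z)))
  →6  add(add(Z, mul(add(SZ, mul(SZ, SSSZ)), Z)), add(add(SZ, Z), S^4(Z)))
  →7  add(mul(add(SZ, mul(SZ, SSSZ)), Z), add(add(SZ, Z), S^4(Z)))
  →8  add(mul(S(add(Z, mul(SZ, SSSZ))), Z), add(add(SZ, Z), S^4(Z)))
  →9  add(add(Z, mul(add(Z, mul(SZ, SSSZ)), Z)), add(add(SZ, Z), S^4(Z)))
  →10  add(mul(add(Z, mul(SZ, SSSZ)), Z), add(add(SZ, Z), S^4(Z)))
  →11  add(mul(mul(SZ, SSSZ), Z), add(add(SZ, Z), S^4(Z)))
  →12  add(mul(add(SSSZ, mul(Z, SSSZ)), Z), add(add(SZ, Z), S^4(Z)))
  →13  add(mul(S(add(SSZ, mul(Z, SSSZ))), Z), add(add(SZ, Z), S^4(Z)))
  →14  add(add(Z, mul(add(SSZ, mul(Z, SSSZ)), Z)), add(add(SZ, Z), S^4(Z)))
  →15  add(mul(add(SSZ, mul(Z, SSSZ)), Z), add(add(SZ, Z), S^4(Z)))
  →16  add(mul(S(add(SZ, mul(Z, SSSZ))), Z), add(add(SZ, Z), S^4(Z)))
  →17  add(add(Z, mul(add(SZ, mul(Z, SSSZ)), Z)), add(add(SZ, Z), S^4(Z)))
  →18  add(mul(add(SZ, mul(Z, SSSZ)), Z), add(add(SZ, Z), S^4(Z)))
  →19  add(mul(S(add(Z, mul(Z, SSSZ))), Z), add(add(SZ, Z), S^4(Z)))
  →20  add(add(Z, mul(add(Z, mul(Z, SSSZ)), Z)), add(add(SZ, Z), S^4(Z)))
  →21  add(mul(add(Z, mul(Z, SSSZ)), Z), add(add(SZ, Z), S^4(Z)))
  →22  add(mul(mul(Z, SSSZ), Z), add(add(SZ, Z), S^4(Z)))
  →23  add(mul(Z, Z), add(add(SZ, Z), S^4(Z)))
  →24  add(Z, add(add(SZ, Z), S^4(Z)))
  →25  add(add(SZ, Z), S^4(Z))
  →26  add(S(add(Z, Z)), S^4(Z))
  →27  S(add(add(Z, Z), S^4(Z)))
  →28  S(add(Z, S^4(Z)))
  →29  S^5(Z)

Answer: SAME — A ⇓ S^5(Z), B ⇓ S^5(Z)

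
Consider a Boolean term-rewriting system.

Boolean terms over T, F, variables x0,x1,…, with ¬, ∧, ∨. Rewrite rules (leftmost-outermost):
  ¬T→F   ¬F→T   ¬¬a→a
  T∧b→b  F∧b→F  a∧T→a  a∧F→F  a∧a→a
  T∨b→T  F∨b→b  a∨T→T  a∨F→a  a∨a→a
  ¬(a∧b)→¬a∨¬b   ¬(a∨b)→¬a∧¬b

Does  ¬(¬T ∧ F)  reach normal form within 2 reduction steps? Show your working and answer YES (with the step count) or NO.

Answer: NO — after 2 steps the term is T ∨ ¬F, not yet normal

Derivation:
  start: ¬(¬T ∧ F)
  step 1: ¬¬T ∨ ¬F
  step 2: T ∨ ¬F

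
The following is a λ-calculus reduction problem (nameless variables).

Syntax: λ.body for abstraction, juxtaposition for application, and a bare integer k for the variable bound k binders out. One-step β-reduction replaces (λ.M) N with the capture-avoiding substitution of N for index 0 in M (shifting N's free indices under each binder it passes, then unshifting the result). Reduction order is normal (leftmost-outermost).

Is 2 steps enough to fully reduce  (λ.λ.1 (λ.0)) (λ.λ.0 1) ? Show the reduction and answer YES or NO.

  start: (λ.λ.1 (λ.0)) (λ.λ.0 1)
  [1] λ.(λ.λ.0 1) (λ.0)
  [2] λ.λ.0 (λ.0)

Answer: YES — reaches normal form λ.λ.0 (λ.0) in 2 ≤ 2 steps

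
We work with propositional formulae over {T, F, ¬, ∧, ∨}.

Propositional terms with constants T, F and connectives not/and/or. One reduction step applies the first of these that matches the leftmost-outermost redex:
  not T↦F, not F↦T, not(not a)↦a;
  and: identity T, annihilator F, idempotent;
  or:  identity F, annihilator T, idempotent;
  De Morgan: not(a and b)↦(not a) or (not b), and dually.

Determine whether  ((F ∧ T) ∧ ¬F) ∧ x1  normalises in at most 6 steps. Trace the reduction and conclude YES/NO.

  start: ((F ∧ T) ∧ ¬F) ∧ x1
  →1  (F ∧ ¬F) ∧ x1
  →2  F ∧ x1
  →3  F

Answer: YES — reaches normal form F in 3 ≤ 6 steps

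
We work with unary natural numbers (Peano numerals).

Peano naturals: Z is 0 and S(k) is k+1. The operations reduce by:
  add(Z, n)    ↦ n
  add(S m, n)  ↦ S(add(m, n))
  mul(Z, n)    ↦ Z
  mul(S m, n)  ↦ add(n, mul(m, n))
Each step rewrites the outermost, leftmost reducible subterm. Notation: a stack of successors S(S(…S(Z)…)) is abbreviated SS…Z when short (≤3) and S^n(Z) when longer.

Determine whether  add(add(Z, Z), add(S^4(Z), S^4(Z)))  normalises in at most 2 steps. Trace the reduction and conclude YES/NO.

Answer: NO — after 2 steps the term is add(S^4(Z), S^4(Z)), not yet normal

Reduction:
  start: add(add(Z, Z), add(S^4(Z), S^4(Z)))
  [1] add(Z, add(S^4(Z), S^4(Z)))
  [2] add(S^4(Z), S^4(Z))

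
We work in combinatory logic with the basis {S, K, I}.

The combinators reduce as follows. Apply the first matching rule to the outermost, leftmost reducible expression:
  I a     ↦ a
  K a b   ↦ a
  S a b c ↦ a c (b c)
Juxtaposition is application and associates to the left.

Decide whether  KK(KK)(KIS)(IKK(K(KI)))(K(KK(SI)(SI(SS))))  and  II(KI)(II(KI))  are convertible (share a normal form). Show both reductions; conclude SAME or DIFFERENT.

Answer: DIFFERENT — A ⇓ K(K(SI(SS))), B ⇓ I

Derivation:
Term A:
  start: KK(KK)(KIS)(IKK(K(KI)))(K(KK(SI)(SI(SS))))
  →1  K(KIS)(IKK(K(KI)))(K(KK(SI)(SI(SS))))
  →2  KIS(K(KK(SI)(SI(SS))))
  →3  I(K(KK(SI)(SI(SS))))
  →4  K(KK(SI)(SI(SS)))
  →5  K(K(SI(SS)))

Term B:
  start: II(KI)(II(KI))
  →1  I(KI)(II(KI))
  →2  KI(II(KI))
  →3  I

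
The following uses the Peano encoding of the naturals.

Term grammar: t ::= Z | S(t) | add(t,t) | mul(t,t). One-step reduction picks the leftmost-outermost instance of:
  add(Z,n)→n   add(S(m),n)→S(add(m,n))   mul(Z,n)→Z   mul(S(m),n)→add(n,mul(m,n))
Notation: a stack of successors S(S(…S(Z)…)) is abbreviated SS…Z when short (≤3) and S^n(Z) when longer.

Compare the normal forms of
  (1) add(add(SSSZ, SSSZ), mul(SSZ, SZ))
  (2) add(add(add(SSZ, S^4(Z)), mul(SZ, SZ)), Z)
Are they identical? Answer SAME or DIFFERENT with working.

Term A:
  start: add(add(SSSZ, SSSZ), mul(SSZ, SZ))
  →1  add(S(add(SSZ, SSSZ)), mul(SSZ, SZ))
  →2  S(add(add(SSZ, SSSZ), mul(SSZ, SZ)))
  →3  S(add(S(add(SZ, SSSZ)), mul(SSZ, SZ)))
  →4  S(S(add(add(SZ, SSSZ), mul(SSZ, SZ))))
  →5  S(S(add(S(add(Z, SSSZ)), mul(SSZ, SZ))))
  →6  S(S(S(add(add(Z, SSSZ), mul(SSZ, SZ)))))
  →7  S(S(S(add(SSSZ, mul(SSZ, SZ)))))
  →8  S(S(S(S(add(SSZ, mul(SSZ, SZ))))))
  →9  S(S(S(S(S(add(SZ, mul(SSZ, SZ)))))))
  →10  S(S(S(S(S(S(add(Z, mul(SSZ, SZ))))))))
  →11  S(S(S(S(S(S(mul(SSZ, SZ)))))))
  →12  S(S(S(S(S(S(add(SZ, mul(SZ, SZ))))))))
  →13  S(S(S(S(S(S(S(add(Z, mul(SZ, SZ)))))))))
  →14  S(S(S(S(S(S(S(mul(SZ, SZ))))))))
  →15  S(S(S(S(S(S(S(add(SZ, mul(Z, SZ)))))))))
  →16  S(S(S(S(S(S(S(S(add(Z, mul(Z, SZ))))))))))
  →17  S(S(S(S(S(S(S(S(mul(Z, SZ)))))))))
  →18  S^8(Z)

Term B:
  start: add(add(add(SSZ, S^4(Z)), mul(SZ, SZ)), Z)
  →1  add(add(S(add(SZ, S^4(Z))), mul(SZ, SZ)), Z)
  →2  add(S(add(add(SZ, S^4(Z)), mul(SZ, SZ))), Z)
  →3  S(add(add(add(SZ, S^4(Z)), mul(SZ, SZ)), Z))
  →4  S(add(add(S(add(Z, S^4(Z))), mul(SZ, SZ)), Z))
  →5  S(add(S(add(add(Z, S^4(Z)), mul(SZ, SZ))), Z))
  →6  S(S(add(add(add(Z, S^4(Z)), mul(SZ, SZ)), Z)))
  →7  S(S(add(add(S^4(Z), mul(SZ, SZ)), Z)))
  →8  S(S(add(S(add(SSSZ, mul(SZ, SZ))), Z)))
  →9  S(S(S(add(add(SSSZ, mul(SZ, SZ)), Z))))
  →10  S(S(S(add(S(add(SSZ, mul(SZ, SZ))), Z))))
  →11  S(S(S(S(add(add(SSZ, mul(SZ, SZ)), Z)))))
  →12  S(S(S(S(add(S(add(SZ, mul(SZ, SZ))), Z)))))
  →13  S(S(S(S(S(add(add(SZ, mul(SZ, SZ)), Z))))))
  →14  S(S(S(S(S(add(S(add(Z, mul(SZ, SZ))), Z))))))
  →15  S(S(S(S(S(S(add(add(Z, mul(SZ, SZ)), Z)))))))
  →16  S(S(S(S(S(S(add(mul(SZ, SZ), Z)))))))
  →17  S(S(S(S(S(S(add(add(SZ, mul(Z, SZ)), Z)))))))
  →18  S(S(S(S(S(S(add(S(add(Z, mul(Z, SZ))), Z)))))))
  →19  S(S(S(S(S(S(S(add(add(Z, mul(Z, SZ)), Z))))))))
  →20  S(S(S(S(S(S(S(add(mul(Z, SZ), Z))))))))
  →21  S(S(S(S(S(S(S(add(Z, Z))))))))
  →22  S^7(Z)

Answer: DIFFERENT — A ⇓ S^8(Z), B ⇓ S^7(Z)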